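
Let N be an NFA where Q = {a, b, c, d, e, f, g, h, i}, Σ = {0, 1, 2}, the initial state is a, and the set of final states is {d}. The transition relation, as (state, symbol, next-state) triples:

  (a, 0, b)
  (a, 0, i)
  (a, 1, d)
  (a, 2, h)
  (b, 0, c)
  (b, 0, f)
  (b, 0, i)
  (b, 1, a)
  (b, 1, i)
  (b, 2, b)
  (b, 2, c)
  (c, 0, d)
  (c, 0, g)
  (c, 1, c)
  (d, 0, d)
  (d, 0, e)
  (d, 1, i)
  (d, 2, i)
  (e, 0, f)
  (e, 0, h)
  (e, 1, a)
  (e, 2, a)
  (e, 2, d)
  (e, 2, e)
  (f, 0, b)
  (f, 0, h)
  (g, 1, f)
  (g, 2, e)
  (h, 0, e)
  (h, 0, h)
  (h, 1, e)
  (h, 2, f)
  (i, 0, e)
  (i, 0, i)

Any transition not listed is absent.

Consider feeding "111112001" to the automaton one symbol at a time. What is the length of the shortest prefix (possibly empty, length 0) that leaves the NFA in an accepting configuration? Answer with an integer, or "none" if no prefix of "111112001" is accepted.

1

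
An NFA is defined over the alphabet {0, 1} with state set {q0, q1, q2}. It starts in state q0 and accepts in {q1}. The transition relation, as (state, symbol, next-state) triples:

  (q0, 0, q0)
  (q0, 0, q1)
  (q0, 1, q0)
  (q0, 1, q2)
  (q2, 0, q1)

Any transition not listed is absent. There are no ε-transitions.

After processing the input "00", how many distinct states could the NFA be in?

Start in {q0}.
Read '0': q0→{q0, q1}; now {q0, q1}.
Read '0': q0→{q0, q1}, q1→∅; now {q0, q1}.
That set has 2 states.

2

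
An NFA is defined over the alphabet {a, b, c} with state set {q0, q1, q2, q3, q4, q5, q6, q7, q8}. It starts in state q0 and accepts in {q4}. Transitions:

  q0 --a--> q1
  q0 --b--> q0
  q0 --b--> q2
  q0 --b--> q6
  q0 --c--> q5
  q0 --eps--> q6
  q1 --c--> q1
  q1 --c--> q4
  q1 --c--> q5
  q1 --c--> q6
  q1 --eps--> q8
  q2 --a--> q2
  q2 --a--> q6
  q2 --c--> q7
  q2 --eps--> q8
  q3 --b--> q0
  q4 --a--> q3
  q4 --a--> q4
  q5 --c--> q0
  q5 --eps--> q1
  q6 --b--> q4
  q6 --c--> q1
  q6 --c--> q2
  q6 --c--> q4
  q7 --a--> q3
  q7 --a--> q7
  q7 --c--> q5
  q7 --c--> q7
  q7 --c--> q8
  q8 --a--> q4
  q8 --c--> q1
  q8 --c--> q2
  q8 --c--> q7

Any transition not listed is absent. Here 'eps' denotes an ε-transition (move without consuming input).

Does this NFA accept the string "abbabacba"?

No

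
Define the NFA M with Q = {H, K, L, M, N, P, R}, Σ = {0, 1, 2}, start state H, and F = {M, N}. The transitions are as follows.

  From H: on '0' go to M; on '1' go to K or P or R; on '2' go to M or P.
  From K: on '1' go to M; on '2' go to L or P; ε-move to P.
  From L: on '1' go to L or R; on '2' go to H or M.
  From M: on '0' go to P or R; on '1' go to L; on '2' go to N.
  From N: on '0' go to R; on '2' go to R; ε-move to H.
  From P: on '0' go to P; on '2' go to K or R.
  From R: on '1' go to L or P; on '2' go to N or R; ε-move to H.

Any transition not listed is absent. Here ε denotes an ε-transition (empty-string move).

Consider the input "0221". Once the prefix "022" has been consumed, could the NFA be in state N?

Start in {H}.
Read '0': {H} → {M}.
Read '2': {M} → {H, N}.
Read '2': {H, N} → {H, M, P, R}.
State N is not in {H, M, P, R}.

No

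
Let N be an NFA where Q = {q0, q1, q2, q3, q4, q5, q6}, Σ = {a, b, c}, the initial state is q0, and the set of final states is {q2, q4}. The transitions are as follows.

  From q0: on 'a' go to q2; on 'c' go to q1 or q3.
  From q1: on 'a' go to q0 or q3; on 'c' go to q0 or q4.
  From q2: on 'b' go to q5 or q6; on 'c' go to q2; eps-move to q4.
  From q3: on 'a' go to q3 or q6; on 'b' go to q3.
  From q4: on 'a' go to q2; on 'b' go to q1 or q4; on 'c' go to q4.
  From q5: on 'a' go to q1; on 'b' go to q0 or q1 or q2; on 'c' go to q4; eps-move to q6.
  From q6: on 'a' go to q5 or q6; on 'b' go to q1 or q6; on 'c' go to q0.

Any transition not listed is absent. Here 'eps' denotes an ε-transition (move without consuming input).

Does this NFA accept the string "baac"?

No

Start in {q0}.
Read 'b': q0→∅; now ∅.
The set is empty and remains empty for the remaining 3 symbols.
The final set ∅ contains no accepting state.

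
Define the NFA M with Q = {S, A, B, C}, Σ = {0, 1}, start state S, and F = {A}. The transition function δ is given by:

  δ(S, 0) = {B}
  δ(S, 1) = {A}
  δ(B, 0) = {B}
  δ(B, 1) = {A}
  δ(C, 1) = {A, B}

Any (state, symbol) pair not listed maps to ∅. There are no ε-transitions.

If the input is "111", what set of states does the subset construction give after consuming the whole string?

Start in {S}.
Read '1': S→{A}; now {A}.
Read '1': A→∅; now ∅.
The set is empty and remains empty for the remaining 1 symbol.

∅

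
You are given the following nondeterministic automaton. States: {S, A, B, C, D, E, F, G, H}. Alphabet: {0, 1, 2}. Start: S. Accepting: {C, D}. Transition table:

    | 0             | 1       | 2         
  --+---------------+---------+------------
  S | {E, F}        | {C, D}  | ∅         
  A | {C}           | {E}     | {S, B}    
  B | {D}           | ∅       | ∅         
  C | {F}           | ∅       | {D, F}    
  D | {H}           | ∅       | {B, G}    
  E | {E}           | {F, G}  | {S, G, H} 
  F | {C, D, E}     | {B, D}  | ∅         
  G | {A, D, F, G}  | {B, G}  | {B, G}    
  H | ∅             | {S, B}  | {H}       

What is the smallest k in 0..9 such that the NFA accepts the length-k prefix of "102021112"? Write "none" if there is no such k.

1

Start in {S}.
Read '1': {S} → {C, D}.
None of the earlier sets intersect F, but {C, D} does.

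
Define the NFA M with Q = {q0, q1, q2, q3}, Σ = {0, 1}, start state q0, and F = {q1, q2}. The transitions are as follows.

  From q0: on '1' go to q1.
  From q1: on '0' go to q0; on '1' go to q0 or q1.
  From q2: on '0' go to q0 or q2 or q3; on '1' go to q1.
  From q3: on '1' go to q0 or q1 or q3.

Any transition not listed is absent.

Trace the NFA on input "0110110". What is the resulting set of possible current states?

∅

Start in {q0}.
Read '0': {q0} → ∅.
The set is empty and remains empty for the remaining 6 symbols.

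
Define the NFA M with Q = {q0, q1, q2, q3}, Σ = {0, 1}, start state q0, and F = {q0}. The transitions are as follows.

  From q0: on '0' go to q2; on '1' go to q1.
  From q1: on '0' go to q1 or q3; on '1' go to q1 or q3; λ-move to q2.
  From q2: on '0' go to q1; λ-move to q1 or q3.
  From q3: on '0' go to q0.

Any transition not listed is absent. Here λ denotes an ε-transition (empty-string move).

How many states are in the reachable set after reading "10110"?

4

Start in {q0}.
Read '1': q0→{q1}; union {q1}; ε-closure = {q1, q2, q3}.
Read '0': q1→{q1, q3}, q2→{q1}, q3→{q0}; union {q0, q1, q3}; ε-closure = {q0, q1, q2, q3}.
Read '1': q0→{q1}, q1→{q1, q3}, q2→∅, q3→∅; union {q1, q3}; ε-closure = {q1, q2, q3}.
Read '1': q1→{q1, q3}, q2→∅, q3→∅; union {q1, q3}; ε-closure = {q1, q2, q3}.
Read '0': q1→{q1, q3}, q2→{q1}, q3→{q0}; union {q0, q1, q3}; ε-closure = {q0, q1, q2, q3}.
That set has 4 states.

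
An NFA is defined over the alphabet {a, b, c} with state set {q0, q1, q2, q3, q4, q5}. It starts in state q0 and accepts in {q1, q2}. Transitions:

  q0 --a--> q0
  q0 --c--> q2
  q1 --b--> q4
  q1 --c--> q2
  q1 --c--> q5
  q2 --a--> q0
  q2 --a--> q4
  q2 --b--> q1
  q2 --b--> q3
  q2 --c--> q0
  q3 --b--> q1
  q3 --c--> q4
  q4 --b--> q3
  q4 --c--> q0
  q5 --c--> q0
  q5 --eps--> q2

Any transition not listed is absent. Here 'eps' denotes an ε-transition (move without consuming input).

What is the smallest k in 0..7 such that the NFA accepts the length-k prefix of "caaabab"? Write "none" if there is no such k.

Start in {q0}.
Read 'c': q0→{q2}; now {q2}.
None of the earlier sets intersect F, but {q2} does.

1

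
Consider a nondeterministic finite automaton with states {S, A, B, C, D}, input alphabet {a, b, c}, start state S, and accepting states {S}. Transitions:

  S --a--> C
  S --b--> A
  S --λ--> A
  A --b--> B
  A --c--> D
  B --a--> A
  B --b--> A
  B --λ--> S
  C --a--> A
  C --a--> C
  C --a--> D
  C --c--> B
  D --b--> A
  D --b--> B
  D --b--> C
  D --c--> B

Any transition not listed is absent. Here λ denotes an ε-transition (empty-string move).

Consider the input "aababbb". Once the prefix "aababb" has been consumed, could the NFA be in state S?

Start: ε-closure({S}) = {S, A}.
Read 'a': S→{C}, A→∅; now {C}.
Read 'a': C→{A, C, D}; now {A, C, D}.
Read 'b': A→{B}, C→∅, D→{A, B, C}; union {A, B, C}; ε-closure = {S, A, B, C}.
Read 'a': S→{C}, A→∅, B→{A}, C→{A, C, D}; now {A, C, D}.
Read 'b': A→{B}, C→∅, D→{A, B, C}; union {A, B, C}; ε-closure = {S, A, B, C}.
Read 'b': S→{A}, A→{B}, B→{A}, C→∅; union {A, B}; ε-closure = {S, A, B}.
State S is in {S, A, B}.

Yes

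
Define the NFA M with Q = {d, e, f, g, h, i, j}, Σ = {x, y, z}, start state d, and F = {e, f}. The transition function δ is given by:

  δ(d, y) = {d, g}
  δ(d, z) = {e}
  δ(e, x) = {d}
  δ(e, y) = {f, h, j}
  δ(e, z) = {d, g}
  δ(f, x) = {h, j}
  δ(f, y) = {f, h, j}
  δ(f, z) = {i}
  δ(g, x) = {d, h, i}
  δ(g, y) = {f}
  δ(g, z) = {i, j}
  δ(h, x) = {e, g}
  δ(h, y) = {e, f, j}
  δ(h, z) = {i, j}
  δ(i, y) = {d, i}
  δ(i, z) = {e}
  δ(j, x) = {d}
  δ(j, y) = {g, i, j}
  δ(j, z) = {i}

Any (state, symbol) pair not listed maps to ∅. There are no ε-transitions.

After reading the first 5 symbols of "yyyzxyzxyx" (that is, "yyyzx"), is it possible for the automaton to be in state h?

No

Start in {d}.
Read 'y': d→{d, g}; now {d, g}.
Read 'y': d→{d, g}, g→{f}; now {d, f, g}.
Read 'y': d→{d, g}, f→{f, h, j}, g→{f}; now {d, f, g, h, j}.
Read 'z': d→{e}, f→{i}, g→{i, j}, h→{i, j}, j→{i}; now {e, i, j}.
Read 'x': e→{d}, i→∅, j→{d}; now {d}.
State h is not in {d}.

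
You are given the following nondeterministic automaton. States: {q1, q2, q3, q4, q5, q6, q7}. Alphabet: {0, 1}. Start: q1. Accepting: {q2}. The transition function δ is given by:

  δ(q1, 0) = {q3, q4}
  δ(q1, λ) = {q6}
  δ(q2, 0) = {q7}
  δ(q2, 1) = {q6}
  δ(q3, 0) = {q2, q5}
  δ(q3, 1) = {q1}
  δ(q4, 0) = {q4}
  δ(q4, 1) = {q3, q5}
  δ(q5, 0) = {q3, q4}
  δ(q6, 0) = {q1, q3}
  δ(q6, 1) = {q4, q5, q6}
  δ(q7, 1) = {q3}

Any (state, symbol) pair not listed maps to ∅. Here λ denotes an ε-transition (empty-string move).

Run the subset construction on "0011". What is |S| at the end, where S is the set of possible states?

5

Start: ε-closure({q1}) = {q1, q6}.
Read '0': q1→{q3, q4}, q6→{q1, q3}; union {q1, q3, q4}; ε-closure = {q1, q3, q4, q6}.
Read '0': q1→{q3, q4}, q3→{q2, q5}, q4→{q4}, q6→{q1, q3}; union {q1, q2, q3, q4, q5}; ε-closure = {q1, q2, q3, q4, q5, q6}.
Read '1': q1→∅, q2→{q6}, q3→{q1}, q4→{q3, q5}, q5→∅, q6→{q4, q5, q6}; now {q1, q3, q4, q5, q6}.
Read '1': q1→∅, q3→{q1}, q4→{q3, q5}, q5→∅, q6→{q4, q5, q6}; now {q1, q3, q4, q5, q6}.
That set has 5 states.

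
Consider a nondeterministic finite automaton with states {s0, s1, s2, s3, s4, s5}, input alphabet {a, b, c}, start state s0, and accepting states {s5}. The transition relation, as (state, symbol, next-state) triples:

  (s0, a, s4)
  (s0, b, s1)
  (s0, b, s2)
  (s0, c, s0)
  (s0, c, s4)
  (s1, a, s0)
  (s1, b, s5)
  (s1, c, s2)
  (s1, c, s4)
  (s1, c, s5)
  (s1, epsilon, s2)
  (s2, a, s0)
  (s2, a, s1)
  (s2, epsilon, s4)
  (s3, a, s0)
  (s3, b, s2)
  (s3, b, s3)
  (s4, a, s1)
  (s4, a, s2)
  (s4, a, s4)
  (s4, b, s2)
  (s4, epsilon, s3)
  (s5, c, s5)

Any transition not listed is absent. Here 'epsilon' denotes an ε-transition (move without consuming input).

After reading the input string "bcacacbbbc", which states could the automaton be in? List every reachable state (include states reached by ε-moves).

Start in {s0}.
Read 'b': s0→{s1, s2}; union {s1, s2}; ε-closure = {s1, s2, s3, s4}.
Read 'c': s1→{s2, s4, s5}, s2→∅, s3→∅, s4→∅; union {s2, s4, s5}; ε-closure = {s2, s3, s4, s5}.
Read 'a': s2→{s0, s1}, s3→{s0}, s4→{s1, s2, s4}, s5→∅; union {s0, s1, s2, s4}; ε-closure = {s0, s1, s2, s3, s4}.
Read 'c': s0→{s0, s4}, s1→{s2, s4, s5}, s2→∅, s3→∅, s4→∅; union {s0, s2, s4, s5}; ε-closure = {s0, s2, s3, s4, s5}.
Read 'a': s0→{s4}, s2→{s0, s1}, s3→{s0}, s4→{s1, s2, s4}, s5→∅; union {s0, s1, s2, s4}; ε-closure = {s0, s1, s2, s3, s4}.
Read 'c': s0→{s0, s4}, s1→{s2, s4, s5}, s2→∅, s3→∅, s4→∅; union {s0, s2, s4, s5}; ε-closure = {s0, s2, s3, s4, s5}.
Read 'b': s0→{s1, s2}, s2→∅, s3→{s2, s3}, s4→{s2}, s5→∅; union {s1, s2, s3}; ε-closure = {s1, s2, s3, s4}.
Read 'b': s1→{s5}, s2→∅, s3→{s2, s3}, s4→{s2}; union {s2, s3, s5}; ε-closure = {s2, s3, s4, s5}.
Read 'b': s2→∅, s3→{s2, s3}, s4→{s2}, s5→∅; union {s2, s3}; ε-closure = {s2, s3, s4}.
Read 'c': s2→∅, s3→∅, s4→∅; now ∅.

∅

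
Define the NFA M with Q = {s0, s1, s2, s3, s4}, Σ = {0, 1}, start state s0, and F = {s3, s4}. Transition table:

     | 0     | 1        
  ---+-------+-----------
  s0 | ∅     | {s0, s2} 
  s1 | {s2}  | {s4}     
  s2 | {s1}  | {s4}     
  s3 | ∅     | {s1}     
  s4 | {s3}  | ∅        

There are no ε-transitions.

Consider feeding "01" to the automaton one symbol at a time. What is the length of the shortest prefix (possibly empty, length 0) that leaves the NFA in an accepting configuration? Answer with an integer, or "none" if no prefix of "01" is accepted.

Start in {s0}.
Read '0': s0→∅; now ∅.
The set is empty and remains empty for the remaining 1 symbol.
No reachable set along the way intersects F.

none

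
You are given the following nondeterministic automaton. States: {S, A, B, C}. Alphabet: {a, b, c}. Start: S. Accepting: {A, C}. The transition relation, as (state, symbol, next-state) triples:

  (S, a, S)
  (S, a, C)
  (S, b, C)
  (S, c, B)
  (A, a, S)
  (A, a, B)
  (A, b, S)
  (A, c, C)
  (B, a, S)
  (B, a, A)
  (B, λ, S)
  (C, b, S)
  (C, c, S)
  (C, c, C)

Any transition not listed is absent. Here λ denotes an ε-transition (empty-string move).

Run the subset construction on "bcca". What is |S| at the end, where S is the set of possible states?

3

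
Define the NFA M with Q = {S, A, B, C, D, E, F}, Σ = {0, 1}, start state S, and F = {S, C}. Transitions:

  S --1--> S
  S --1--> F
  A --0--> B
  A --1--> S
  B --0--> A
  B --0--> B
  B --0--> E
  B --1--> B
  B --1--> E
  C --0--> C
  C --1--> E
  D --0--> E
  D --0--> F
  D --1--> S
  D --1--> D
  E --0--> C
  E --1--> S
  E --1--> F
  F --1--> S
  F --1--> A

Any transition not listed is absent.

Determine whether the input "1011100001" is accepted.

Start in {S}.
Read '1': S→{S, F}; now {S, F}.
Read '0': S→∅, F→∅; now ∅.
The set is empty and remains empty for the remaining 8 symbols.
The final set ∅ contains no accepting state.

No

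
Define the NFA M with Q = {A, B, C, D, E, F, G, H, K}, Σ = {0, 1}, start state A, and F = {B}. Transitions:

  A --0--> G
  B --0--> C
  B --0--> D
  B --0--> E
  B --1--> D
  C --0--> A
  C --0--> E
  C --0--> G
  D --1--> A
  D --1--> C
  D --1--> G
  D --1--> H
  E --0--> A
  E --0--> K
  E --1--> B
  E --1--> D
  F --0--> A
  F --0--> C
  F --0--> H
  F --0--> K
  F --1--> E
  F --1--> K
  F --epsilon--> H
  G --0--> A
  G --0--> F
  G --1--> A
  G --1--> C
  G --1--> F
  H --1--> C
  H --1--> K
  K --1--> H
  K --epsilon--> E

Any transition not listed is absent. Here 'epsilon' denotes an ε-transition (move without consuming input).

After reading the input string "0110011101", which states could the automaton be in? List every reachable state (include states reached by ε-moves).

Start in {A}.
Read '0': A→{G}; now {G}.
Read '1': G→{A, C, F}; union {A, C, F}; ε-closure = {A, C, F, H}.
Read '1': A→∅, C→∅, F→{E, K}, H→{C, K}; now {C, E, K}.
Read '0': C→{A, E, G}, E→{A, K}, K→∅; now {A, E, G, K}.
Read '0': A→{G}, E→{A, K}, G→{A, F}, K→∅; union {A, F, G, K}; ε-closure = {A, E, F, G, H, K}.
Read '1': A→∅, E→{B, D}, F→{E, K}, G→{A, C, F}, H→{C, K}, K→{H}; now {A, B, C, D, E, F, H, K}.
Read '1': A→∅, B→{D}, C→∅, D→{A, C, G, H}, E→{B, D}, F→{E, K}, H→{C, K}, K→{H}; now {A, B, C, D, E, G, H, K}.
Read '1': A→∅, B→{D}, C→∅, D→{A, C, G, H}, E→{B, D}, G→{A, C, F}, H→{C, K}, K→{H}; union {A, B, C, D, F, G, H, K}; ε-closure = {A, B, C, D, E, F, G, H, K}.
Read '0': A→{G}, B→{C, D, E}, C→{A, E, G}, D→∅, E→{A, K}, F→{A, C, H, K}, G→{A, F}, H→∅, K→∅; now {A, C, D, E, F, G, H, K}.
Read '1': A→∅, C→∅, D→{A, C, G, H}, E→{B, D}, F→{E, K}, G→{A, C, F}, H→{C, K}, K→{H}; now {A, B, C, D, E, F, G, H, K}.

{A, B, C, D, E, F, G, H, K}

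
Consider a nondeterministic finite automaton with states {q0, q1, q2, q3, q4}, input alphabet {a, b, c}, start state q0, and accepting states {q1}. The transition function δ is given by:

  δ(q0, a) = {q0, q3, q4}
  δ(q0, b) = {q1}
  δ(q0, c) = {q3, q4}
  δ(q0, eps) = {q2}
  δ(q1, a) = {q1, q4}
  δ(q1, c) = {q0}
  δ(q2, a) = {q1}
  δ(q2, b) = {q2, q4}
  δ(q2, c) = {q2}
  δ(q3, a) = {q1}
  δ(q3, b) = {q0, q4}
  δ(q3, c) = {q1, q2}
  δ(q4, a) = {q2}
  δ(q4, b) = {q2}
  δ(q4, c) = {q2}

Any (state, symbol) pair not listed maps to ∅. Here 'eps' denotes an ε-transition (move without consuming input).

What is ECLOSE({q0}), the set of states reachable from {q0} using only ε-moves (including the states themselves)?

Begin with {q0}.
ε-move q0 → q2; add q2.

{q0, q2}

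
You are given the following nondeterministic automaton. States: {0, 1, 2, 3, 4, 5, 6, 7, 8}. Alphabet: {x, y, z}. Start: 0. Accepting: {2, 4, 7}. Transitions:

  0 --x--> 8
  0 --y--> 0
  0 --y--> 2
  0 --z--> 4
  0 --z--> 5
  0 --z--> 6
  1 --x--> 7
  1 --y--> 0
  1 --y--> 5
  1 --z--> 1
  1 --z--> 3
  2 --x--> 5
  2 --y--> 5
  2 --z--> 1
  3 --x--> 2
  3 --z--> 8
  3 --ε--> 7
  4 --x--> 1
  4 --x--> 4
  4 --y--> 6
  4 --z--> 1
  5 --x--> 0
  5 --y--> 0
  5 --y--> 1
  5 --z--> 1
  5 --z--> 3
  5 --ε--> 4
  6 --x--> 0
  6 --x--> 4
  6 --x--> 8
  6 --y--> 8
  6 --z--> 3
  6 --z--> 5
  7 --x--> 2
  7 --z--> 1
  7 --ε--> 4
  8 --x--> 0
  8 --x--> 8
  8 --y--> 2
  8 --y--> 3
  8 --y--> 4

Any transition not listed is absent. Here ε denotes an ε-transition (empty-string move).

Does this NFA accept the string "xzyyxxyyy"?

Start in {0}.
Read 'x': 0→{8}; now {8}.
Read 'z': 8→∅; now ∅.
The set is empty and remains empty for the remaining 7 symbols.
The final set ∅ contains no accepting state.

No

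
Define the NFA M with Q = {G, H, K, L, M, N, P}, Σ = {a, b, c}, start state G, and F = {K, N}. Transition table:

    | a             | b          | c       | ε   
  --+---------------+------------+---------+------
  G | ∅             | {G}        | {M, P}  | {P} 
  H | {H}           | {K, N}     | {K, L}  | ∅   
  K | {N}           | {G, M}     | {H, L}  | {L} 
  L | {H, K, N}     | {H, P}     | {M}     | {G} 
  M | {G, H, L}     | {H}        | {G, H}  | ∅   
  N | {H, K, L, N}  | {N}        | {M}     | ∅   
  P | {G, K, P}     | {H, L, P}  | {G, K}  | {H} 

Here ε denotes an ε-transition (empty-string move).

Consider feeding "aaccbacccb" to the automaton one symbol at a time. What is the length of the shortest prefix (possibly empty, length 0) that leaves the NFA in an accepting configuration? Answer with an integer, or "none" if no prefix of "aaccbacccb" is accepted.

Start: ε-closure({G}) = {G, H, P}.
Read 'a': G→∅, H→{H}, P→{G, K, P}; union {G, H, K, P}; ε-closure = {G, H, K, L, P}.
None of the earlier sets intersect F, but {G, H, K, L, P} does.

1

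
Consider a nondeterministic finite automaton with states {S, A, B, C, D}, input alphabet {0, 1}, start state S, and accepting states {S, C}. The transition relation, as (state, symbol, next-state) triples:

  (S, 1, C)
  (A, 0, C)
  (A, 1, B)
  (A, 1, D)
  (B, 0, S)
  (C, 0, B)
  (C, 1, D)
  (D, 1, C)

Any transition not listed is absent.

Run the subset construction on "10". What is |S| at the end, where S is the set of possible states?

1

Start in {S}.
Read '1': {S} → {C}.
Read '0': {C} → {B}.
That set has 1 state.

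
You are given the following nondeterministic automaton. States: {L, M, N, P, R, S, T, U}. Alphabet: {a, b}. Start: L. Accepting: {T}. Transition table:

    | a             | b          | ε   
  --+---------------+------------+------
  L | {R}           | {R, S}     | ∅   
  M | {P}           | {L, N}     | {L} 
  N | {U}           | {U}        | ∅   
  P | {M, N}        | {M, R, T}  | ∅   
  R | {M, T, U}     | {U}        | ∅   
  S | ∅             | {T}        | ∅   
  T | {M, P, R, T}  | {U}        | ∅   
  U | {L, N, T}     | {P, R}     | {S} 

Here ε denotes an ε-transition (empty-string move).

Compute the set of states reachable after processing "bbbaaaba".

Start in {L}.
Read 'b': L→{R, S}; now {R, S}.
Read 'b': R→{U}, S→{T}; union {T, U}; ε-closure = {S, T, U}.
Read 'b': S→{T}, T→{U}, U→{P, R}; union {P, R, T, U}; ε-closure = {P, R, S, T, U}.
Read 'a': P→{M, N}, R→{M, T, U}, S→∅, T→{M, P, R, T}, U→{L, N, T}; union {L, M, N, P, R, T, U}; ε-closure = {L, M, N, P, R, S, T, U}.
Read 'a': L→{R}, M→{P}, N→{U}, P→{M, N}, R→{M, T, U}, S→∅, T→{M, P, R, T}, U→{L, N, T}; union {L, M, N, P, R, T, U}; ε-closure = {L, M, N, P, R, S, T, U}.
Read 'a': L→{R}, M→{P}, N→{U}, P→{M, N}, R→{M, T, U}, S→∅, T→{M, P, R, T}, U→{L, N, T}; union {L, M, N, P, R, T, U}; ε-closure = {L, M, N, P, R, S, T, U}.
Read 'b': L→{R, S}, M→{L, N}, N→{U}, P→{M, R, T}, R→{U}, S→{T}, T→{U}, U→{P, R}; now {L, M, N, P, R, S, T, U}.
Read 'a': L→{R}, M→{P}, N→{U}, P→{M, N}, R→{M, T, U}, S→∅, T→{M, P, R, T}, U→{L, N, T}; union {L, M, N, P, R, T, U}; ε-closure = {L, M, N, P, R, S, T, U}.

{L, M, N, P, R, S, T, U}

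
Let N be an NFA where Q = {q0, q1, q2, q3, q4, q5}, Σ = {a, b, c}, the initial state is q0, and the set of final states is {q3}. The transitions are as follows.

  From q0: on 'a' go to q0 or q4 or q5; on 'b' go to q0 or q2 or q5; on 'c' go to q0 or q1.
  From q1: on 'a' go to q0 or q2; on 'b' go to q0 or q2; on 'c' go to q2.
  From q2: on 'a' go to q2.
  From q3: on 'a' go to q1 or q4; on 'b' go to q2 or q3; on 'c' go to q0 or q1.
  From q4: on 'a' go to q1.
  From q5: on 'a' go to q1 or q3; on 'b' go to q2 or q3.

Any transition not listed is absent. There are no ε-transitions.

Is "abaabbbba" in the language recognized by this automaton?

Start in {q0}.
Read 'a': {q0} → {q0, q4, q5}.
Read 'b': {q0, q4, q5} → {q0, q2, q3, q5}.
Read 'a': {q0, q2, q3, q5} → {q0, q1, q2, q3, q4, q5}.
Read 'a': {q0, q1, q2, q3, q4, q5} → {q0, q1, q2, q3, q4, q5}.
Read 'b': {q0, q1, q2, q3, q4, q5} → {q0, q2, q3, q5}.
Read 'b': {q0, q2, q3, q5} → {q0, q2, q3, q5}.
Read 'b': {q0, q2, q3, q5} → {q0, q2, q3, q5}.
Read 'b': {q0, q2, q3, q5} → {q0, q2, q3, q5}.
Read 'a': {q0, q2, q3, q5} → {q0, q1, q2, q3, q4, q5}.
The final set {q0, q1, q2, q3, q4, q5} contains the accepting state q3.

Yes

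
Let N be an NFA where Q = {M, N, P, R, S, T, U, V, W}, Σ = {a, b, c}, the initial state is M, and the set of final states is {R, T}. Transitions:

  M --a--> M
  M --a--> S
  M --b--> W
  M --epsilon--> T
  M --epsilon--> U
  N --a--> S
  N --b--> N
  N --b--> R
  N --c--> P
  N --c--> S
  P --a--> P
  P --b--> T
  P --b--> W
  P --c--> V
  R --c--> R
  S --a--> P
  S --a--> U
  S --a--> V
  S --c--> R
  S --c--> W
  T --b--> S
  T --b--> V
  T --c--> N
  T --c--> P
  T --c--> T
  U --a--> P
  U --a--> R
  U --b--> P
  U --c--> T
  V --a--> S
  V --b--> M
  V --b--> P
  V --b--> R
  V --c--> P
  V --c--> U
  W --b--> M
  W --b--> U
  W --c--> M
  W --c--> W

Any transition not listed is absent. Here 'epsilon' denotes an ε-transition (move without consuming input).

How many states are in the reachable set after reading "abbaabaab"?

8

Start: ε-closure({M}) = {M, T, U}.
Read 'a': {M, T, U} → {M, P, R, S, T, U}.
Read 'b': {M, P, R, S, T, U} → {P, S, T, V, W}.
Read 'b': {P, S, T, V, W} → {M, P, R, S, T, U, V, W}.
Read 'a': {M, P, R, S, T, U, V, W} → {M, P, R, S, T, U, V}.
Read 'a': {M, P, R, S, T, U, V} → {M, P, R, S, T, U, V}.
Read 'b': {M, P, R, S, T, U, V} → {M, P, R, S, T, U, V, W}.
Read 'a': {M, P, R, S, T, U, V, W} → {M, P, R, S, T, U, V}.
Read 'a': {M, P, R, S, T, U, V} → {M, P, R, S, T, U, V}.
Read 'b': {M, P, R, S, T, U, V} → {M, P, R, S, T, U, V, W}.
That set has 8 states.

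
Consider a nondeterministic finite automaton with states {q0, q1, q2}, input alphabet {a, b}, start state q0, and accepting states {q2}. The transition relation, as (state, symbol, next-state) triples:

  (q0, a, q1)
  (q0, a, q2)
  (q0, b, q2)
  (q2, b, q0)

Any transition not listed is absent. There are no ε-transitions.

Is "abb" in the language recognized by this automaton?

Start in {q0}.
Read 'a': q0→{q1, q2}; now {q1, q2}.
Read 'b': q1→∅, q2→{q0}; now {q0}.
Read 'b': q0→{q2}; now {q2}.
The final set {q2} contains the accepting state q2.

Yes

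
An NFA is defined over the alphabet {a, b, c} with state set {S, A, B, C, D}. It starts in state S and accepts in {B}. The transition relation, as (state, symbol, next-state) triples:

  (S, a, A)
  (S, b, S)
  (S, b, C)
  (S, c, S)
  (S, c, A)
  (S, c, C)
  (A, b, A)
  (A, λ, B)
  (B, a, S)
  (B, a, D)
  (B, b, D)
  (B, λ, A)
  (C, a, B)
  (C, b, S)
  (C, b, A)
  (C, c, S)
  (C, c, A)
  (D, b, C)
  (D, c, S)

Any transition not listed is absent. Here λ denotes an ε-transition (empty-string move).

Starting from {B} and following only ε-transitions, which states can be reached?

{A, B}

Begin with {B}.
ε-move B → A; add A.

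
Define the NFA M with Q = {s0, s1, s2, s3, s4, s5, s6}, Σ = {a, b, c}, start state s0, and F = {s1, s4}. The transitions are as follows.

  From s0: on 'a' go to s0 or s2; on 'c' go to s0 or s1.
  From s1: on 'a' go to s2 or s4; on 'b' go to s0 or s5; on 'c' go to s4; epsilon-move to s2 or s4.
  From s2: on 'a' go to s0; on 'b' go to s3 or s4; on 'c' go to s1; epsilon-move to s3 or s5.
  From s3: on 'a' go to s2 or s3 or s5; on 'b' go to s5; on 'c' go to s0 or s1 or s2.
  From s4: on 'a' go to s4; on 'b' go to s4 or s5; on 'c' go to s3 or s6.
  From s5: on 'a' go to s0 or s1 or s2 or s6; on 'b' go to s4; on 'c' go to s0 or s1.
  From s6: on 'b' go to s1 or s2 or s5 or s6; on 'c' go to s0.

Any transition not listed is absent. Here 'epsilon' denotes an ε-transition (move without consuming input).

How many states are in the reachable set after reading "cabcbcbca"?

Start in {s0}.
Read 'c': {s0} → {s0, s1, s2, s3, s4, s5}.
Read 'a': {s0, s1, s2, s3, s4, s5} → {s0, s1, s2, s3, s4, s5, s6}.
Read 'b': {s0, s1, s2, s3, s4, s5, s6} → {s0, s1, s2, s3, s4, s5, s6}.
Read 'c': {s0, s1, s2, s3, s4, s5, s6} → {s0, s1, s2, s3, s4, s5, s6}.
Read 'b': {s0, s1, s2, s3, s4, s5, s6} → {s0, s1, s2, s3, s4, s5, s6}.
Read 'c': {s0, s1, s2, s3, s4, s5, s6} → {s0, s1, s2, s3, s4, s5, s6}.
Read 'b': {s0, s1, s2, s3, s4, s5, s6} → {s0, s1, s2, s3, s4, s5, s6}.
Read 'c': {s0, s1, s2, s3, s4, s5, s6} → {s0, s1, s2, s3, s4, s5, s6}.
Read 'a': {s0, s1, s2, s3, s4, s5, s6} → {s0, s1, s2, s3, s4, s5, s6}.
That set has 7 states.

7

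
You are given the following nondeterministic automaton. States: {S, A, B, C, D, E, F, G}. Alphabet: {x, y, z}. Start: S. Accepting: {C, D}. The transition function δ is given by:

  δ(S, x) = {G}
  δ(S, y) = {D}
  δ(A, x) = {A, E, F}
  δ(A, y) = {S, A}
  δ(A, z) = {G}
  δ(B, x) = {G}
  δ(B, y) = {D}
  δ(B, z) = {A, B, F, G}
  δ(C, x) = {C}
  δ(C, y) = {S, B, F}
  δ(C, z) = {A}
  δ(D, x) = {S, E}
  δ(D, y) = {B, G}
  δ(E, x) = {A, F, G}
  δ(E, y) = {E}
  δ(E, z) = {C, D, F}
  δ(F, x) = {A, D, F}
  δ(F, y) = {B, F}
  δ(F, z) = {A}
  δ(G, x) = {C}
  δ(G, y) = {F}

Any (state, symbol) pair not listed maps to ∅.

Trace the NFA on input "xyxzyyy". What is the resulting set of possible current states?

{S, A, B, D, F, G}

Start in {S}.
Read 'x': {S} → {G}.
Read 'y': {G} → {F}.
Read 'x': {F} → {A, D, F}.
Read 'z': {A, D, F} → {A, G}.
Read 'y': {A, G} → {S, A, F}.
Read 'y': {S, A, F} → {S, A, B, D, F}.
Read 'y': {S, A, B, D, F} → {S, A, B, D, F, G}.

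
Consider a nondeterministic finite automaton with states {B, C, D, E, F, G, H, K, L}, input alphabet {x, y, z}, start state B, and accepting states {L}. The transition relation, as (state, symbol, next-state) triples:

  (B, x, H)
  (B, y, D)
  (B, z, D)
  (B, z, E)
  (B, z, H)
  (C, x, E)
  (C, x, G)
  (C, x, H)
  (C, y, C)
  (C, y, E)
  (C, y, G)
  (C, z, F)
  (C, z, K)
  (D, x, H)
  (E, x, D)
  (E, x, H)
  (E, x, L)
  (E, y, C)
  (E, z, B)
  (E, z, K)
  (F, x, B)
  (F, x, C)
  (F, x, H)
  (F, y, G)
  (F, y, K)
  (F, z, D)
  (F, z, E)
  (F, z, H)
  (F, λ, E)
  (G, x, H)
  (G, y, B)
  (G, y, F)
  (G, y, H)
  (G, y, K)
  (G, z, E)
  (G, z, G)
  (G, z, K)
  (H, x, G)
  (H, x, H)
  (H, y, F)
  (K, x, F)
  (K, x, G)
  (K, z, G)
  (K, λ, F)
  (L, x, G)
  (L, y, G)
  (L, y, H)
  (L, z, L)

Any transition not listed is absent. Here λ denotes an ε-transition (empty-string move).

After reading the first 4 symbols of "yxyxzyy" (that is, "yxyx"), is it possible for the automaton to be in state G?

Start in {B}.
Read 'y': {B} → {D}.
Read 'x': {D} → {H}.
Read 'y': {H} → {E, F}.
Read 'x': {E, F} → {B, C, D, H, L}.
State G is not in {B, C, D, H, L}.

No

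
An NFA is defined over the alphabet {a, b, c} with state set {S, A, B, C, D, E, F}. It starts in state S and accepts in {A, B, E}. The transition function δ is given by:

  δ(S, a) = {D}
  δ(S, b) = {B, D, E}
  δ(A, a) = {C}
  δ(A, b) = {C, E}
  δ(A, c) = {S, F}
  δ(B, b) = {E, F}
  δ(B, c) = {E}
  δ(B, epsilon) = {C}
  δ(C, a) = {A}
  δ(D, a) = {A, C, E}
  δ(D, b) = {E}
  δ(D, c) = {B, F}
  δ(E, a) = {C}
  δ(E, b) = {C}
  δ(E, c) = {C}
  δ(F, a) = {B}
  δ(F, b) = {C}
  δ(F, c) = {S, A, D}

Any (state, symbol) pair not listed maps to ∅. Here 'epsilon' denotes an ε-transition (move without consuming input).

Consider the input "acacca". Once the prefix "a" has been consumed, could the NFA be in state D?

Yes

Start in {S}.
Read 'a': S→{D}; now {D}.
State D is in {D}.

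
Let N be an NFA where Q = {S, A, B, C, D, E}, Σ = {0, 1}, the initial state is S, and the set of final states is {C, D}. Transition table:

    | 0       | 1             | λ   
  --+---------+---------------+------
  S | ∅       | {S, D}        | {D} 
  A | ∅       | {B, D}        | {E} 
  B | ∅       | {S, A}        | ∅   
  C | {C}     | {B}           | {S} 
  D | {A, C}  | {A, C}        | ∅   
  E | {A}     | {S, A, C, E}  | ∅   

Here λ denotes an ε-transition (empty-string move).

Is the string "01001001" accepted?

Yes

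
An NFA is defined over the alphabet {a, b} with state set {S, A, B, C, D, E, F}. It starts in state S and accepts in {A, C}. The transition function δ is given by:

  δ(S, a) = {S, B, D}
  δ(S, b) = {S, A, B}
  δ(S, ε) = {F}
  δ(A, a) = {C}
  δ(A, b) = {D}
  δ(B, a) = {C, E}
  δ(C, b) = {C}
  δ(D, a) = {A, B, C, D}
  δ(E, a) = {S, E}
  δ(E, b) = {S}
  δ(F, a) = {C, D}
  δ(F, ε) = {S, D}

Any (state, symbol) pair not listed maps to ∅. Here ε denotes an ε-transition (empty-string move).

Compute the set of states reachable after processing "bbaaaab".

{S, A, B, C, D, F}

Start: ε-closure({S}) = {S, D, F}.
Read 'b': S→{S, A, B}, D→∅, F→∅; union {S, A, B}; ε-closure = {S, A, B, D, F}.
Read 'b': S→{S, A, B}, A→{D}, B→∅, D→∅, F→∅; union {S, A, B, D}; ε-closure = {S, A, B, D, F}.
Read 'a': S→{S, B, D}, A→{C}, B→{C, E}, D→{A, B, C, D}, F→{C, D}; union {S, A, B, C, D, E}; ε-closure = {S, A, B, C, D, E, F}.
Read 'a': S→{S, B, D}, A→{C}, B→{C, E}, C→∅, D→{A, B, C, D}, E→{S, E}, F→{C, D}; union {S, A, B, C, D, E}; ε-closure = {S, A, B, C, D, E, F}.
Read 'a': S→{S, B, D}, A→{C}, B→{C, E}, C→∅, D→{A, B, C, D}, E→{S, E}, F→{C, D}; union {S, A, B, C, D, E}; ε-closure = {S, A, B, C, D, E, F}.
Read 'a': S→{S, B, D}, A→{C}, B→{C, E}, C→∅, D→{A, B, C, D}, E→{S, E}, F→{C, D}; union {S, A, B, C, D, E}; ε-closure = {S, A, B, C, D, E, F}.
Read 'b': S→{S, A, B}, A→{D}, B→∅, C→{C}, D→∅, E→{S}, F→∅; union {S, A, B, C, D}; ε-closure = {S, A, B, C, D, F}.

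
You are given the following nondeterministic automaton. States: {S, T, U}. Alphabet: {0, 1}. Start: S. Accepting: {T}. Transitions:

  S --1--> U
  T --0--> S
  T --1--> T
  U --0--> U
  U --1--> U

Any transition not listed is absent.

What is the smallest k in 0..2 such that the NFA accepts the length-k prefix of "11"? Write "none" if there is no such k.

none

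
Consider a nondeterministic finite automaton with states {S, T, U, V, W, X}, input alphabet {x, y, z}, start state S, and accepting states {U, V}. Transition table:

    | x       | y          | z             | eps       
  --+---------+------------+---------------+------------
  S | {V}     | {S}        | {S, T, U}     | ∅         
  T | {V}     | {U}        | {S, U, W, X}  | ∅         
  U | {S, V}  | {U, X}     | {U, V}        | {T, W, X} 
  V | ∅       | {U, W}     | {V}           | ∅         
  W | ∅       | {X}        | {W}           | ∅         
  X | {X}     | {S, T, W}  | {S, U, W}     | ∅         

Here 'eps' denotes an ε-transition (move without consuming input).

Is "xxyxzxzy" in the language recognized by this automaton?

No

Start in {S}.
Read 'x': {S} → {V}.
Read 'x': {V} → ∅.
The set is empty and remains empty for the remaining 6 symbols.
The final set ∅ contains no accepting state.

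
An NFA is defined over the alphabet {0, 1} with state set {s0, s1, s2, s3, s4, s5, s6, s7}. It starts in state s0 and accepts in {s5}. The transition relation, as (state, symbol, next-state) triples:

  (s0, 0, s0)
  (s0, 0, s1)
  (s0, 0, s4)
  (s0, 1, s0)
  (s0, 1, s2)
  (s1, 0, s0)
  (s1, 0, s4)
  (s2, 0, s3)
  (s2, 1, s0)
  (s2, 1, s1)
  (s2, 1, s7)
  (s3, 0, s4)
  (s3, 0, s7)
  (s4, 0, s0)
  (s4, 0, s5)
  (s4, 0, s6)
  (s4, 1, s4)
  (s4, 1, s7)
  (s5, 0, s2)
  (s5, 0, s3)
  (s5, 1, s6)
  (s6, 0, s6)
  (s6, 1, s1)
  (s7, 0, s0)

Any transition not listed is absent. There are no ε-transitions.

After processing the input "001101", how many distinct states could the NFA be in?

6

Start in {s0}.
Read '0': {s0} → {s0, s1, s4}.
Read '0': {s0, s1, s4} → {s0, s1, s4, s5, s6}.
Read '1': {s0, s1, s4, s5, s6} → {s0, s1, s2, s4, s6, s7}.
Read '1': {s0, s1, s2, s4, s6, s7} → {s0, s1, s2, s4, s7}.
Read '0': {s0, s1, s2, s4, s7} → {s0, s1, s3, s4, s5, s6}.
Read '1': {s0, s1, s3, s4, s5, s6} → {s0, s1, s2, s4, s6, s7}.
That set has 6 states.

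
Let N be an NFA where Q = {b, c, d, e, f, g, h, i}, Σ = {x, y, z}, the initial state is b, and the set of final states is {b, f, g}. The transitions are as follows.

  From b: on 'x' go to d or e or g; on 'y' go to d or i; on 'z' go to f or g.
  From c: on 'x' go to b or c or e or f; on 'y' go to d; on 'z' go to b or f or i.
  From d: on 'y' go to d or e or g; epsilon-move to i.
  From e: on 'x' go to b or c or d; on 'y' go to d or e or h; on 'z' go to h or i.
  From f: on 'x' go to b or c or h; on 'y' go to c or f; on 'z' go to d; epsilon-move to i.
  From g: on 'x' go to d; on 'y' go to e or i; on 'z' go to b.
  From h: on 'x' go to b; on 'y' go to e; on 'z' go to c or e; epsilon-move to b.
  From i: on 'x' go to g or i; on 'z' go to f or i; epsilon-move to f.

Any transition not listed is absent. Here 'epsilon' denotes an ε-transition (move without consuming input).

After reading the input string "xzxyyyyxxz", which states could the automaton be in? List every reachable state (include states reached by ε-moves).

Start in {b}.
Read 'x': {b} → {d, e, f, g, i}.
Read 'z': {d, e, f, g, i} → {b, d, f, h, i}.
Read 'x': {b, d, f, h, i} → {b, c, d, e, f, g, h, i}.
Read 'y': {b, c, d, e, f, g, h, i} → {b, c, d, e, f, g, h, i}.
Read 'y': {b, c, d, e, f, g, h, i} → {b, c, d, e, f, g, h, i}.
Read 'y': {b, c, d, e, f, g, h, i} → {b, c, d, e, f, g, h, i}.
Read 'y': {b, c, d, e, f, g, h, i} → {b, c, d, e, f, g, h, i}.
Read 'x': {b, c, d, e, f, g, h, i} → {b, c, d, e, f, g, h, i}.
Read 'x': {b, c, d, e, f, g, h, i} → {b, c, d, e, f, g, h, i}.
Read 'z': {b, c, d, e, f, g, h, i} → {b, c, d, e, f, g, h, i}.

{b, c, d, e, f, g, h, i}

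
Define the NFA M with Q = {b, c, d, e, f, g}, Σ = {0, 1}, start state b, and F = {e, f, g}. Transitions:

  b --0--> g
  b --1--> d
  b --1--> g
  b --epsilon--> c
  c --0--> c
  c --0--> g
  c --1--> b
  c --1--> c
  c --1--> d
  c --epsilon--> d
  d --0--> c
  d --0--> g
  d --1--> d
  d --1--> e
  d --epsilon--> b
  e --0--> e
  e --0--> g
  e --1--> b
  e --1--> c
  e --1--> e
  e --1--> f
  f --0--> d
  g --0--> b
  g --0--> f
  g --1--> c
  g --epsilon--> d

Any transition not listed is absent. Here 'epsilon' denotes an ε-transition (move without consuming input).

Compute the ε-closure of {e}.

Begin with {e}.
No ε-moves leave this set, so the closure equals the set itself.

{e}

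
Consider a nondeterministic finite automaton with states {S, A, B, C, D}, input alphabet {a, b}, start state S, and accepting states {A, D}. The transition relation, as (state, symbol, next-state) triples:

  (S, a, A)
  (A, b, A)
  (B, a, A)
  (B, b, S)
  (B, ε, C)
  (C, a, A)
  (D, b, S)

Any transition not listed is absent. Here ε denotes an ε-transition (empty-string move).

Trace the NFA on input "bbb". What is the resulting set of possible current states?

Start in {S}.
Read 'b': S→∅; now ∅.
The set is empty and remains empty for the remaining 2 symbols.

∅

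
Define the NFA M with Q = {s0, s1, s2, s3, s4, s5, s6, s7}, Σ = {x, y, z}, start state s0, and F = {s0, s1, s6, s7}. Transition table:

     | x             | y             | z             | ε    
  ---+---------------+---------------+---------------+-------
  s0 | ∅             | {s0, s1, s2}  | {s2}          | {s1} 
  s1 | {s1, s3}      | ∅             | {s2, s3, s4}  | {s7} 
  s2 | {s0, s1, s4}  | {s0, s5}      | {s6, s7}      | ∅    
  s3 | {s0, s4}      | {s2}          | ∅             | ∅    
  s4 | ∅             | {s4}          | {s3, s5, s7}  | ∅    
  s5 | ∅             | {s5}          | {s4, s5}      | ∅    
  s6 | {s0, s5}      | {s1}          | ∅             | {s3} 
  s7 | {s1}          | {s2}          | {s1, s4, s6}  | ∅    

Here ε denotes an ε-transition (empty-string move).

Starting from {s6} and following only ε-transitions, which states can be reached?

Begin with {s6}.
ε-move s6 → s3; add s3.

{s3, s6}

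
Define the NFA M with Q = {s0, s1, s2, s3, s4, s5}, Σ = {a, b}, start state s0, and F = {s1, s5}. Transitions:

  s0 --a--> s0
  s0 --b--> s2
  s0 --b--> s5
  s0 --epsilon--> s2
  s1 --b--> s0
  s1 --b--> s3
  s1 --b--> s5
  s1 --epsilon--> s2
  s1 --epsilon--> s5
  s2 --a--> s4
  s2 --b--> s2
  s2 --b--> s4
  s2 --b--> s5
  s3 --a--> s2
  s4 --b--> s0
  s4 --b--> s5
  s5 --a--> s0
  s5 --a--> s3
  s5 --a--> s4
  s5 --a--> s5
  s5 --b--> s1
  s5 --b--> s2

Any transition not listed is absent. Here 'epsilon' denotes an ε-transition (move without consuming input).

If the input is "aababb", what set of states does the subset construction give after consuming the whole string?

{s0, s1, s2, s3, s4, s5}

Start: ε-closure({s0}) = {s0, s2}.
Read 'a': s0→{s0}, s2→{s4}; union {s0, s4}; ε-closure = {s0, s2, s4}.
Read 'a': s0→{s0}, s2→{s4}, s4→∅; union {s0, s4}; ε-closure = {s0, s2, s4}.
Read 'b': s0→{s2, s5}, s2→{s2, s4, s5}, s4→{s0, s5}; now {s0, s2, s4, s5}.
Read 'a': s0→{s0}, s2→{s4}, s4→∅, s5→{s0, s3, s4, s5}; union {s0, s3, s4, s5}; ε-closure = {s0, s2, s3, s4, s5}.
Read 'b': s0→{s2, s5}, s2→{s2, s4, s5}, s3→∅, s4→{s0, s5}, s5→{s1, s2}; now {s0, s1, s2, s4, s5}.
Read 'b': s0→{s2, s5}, s1→{s0, s3, s5}, s2→{s2, s4, s5}, s4→{s0, s5}, s5→{s1, s2}; now {s0, s1, s2, s3, s4, s5}.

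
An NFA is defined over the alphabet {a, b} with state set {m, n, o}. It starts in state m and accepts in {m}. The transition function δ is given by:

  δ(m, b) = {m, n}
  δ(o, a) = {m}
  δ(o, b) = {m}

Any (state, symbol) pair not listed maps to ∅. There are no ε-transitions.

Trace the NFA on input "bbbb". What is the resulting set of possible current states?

Start in {m}.
Read 'b': {m} → {m, n}.
Read 'b': {m, n} → {m, n}.
Read 'b': {m, n} → {m, n}.
Read 'b': {m, n} → {m, n}.

{m, n}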